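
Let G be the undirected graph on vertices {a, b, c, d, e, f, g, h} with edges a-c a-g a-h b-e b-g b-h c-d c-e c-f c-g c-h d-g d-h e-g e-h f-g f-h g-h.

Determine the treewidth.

A width-3 tree decomposition is:
Bags: B1 = {c, f, g, h}  B2 = {c, e, g, h}  B3 = {c, d, g, h}  B4 = {b, e, g, h}  B5 = {a, c, g, h}
Tree: B1–B2, B1–B3, B2–B4, B3–B5
Every bag has size at most 4, so the width is 4 − 1 = 3 and tw(G) ≤ 3. On the other hand G contains the 4-clique {c, d, g, h}. A clique must lie in a single bag of any decomposition, so no decomposition can have width below 3. Therefore the treewidth is 3.

3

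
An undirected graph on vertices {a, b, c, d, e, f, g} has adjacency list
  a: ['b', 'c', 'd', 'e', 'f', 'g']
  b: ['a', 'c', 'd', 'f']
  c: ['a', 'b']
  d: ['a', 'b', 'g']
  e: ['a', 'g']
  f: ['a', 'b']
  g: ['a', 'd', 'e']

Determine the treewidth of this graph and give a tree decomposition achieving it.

Treewidth 2.
One such decomposition:
Bags: B1 = {a, b, d}  B2 = {a, b, c}  B3 = {a, d, g}  B4 = {a, e, g}  B5 = {a, b, f}
Tree: B1–B2, B1–B3, B3–B4, B2–B5

The largest bag has 3 vertices, giving width 2; this decomposition certifies tw(G) ≤ 2. Conversely, {a, d, g} is a clique of size 3, and the vertices of any clique must share a bag in every tree decomposition; so some bag has ≥ 3 vertices and tw(G) ≥ 2. The upper and lower bounds meet at 2, so that is the treewidth.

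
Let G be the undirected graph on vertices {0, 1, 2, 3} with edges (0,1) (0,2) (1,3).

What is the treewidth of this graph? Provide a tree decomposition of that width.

The largest bag has 2 vertices, giving width 1; this decomposition certifies tw(G) ≤ 1. Since G has at least one edge (e.g. 2–0), it is not an edgeless graph, so tw(G) ≥ 1. Hence tw(G) = 1 exactly.

Treewidth 1.
One such decomposition:
Bags: B1 = {0, 2}  B2 = {0, 1}  B3 = {1, 3}
Tree: B1–B2, B2–B3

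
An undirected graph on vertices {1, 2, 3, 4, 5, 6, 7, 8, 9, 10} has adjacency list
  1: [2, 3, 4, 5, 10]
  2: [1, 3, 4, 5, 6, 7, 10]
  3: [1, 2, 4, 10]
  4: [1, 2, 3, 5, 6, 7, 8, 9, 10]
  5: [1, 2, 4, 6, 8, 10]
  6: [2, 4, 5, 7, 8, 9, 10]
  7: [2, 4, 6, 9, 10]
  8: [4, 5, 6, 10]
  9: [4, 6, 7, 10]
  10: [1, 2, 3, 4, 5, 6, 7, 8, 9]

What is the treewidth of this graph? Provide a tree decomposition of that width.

Treewidth 4.
One optimal decomposition is:
Bags: B1 = {2, 4, 5, 6, 10}  B2 = {1, 2, 4, 5, 10}  B3 = {1, 2, 3, 4, 10}  B4 = {2, 4, 6, 7, 10}  B5 = {4, 6, 7, 9, 10}  B6 = {4, 5, 6, 8, 10}
Tree: B1–B2, B2–B3, B1–B4, B4–B5, B1–B6

Each bag holds 5 vertices, so the decomposition has width 4, which upper-bounds the treewidth. For the lower bound, the 5 vertices {4, 5, 6, 8, 10} are pairwise adjacent, and any tree decomposition puts a clique entirely inside one bag — forcing width ≥ 4. The upper and lower bounds meet at 4, so that is the treewidth.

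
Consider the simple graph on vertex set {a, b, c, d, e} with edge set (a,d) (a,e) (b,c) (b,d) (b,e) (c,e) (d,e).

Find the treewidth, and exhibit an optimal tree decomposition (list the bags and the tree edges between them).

Each bag holds 3 vertices, so the decomposition has width 2, which upper-bounds the treewidth. For the lower bound, the 3 vertices {a, d, e} are pairwise adjacent, and any tree decomposition puts a clique entirely inside one bag — forcing width ≥ 2. Combining the bounds, tw(G) = 2.

Treewidth 2.
Bags: B1 = {a, d, e}  B2 = {b, d, e}  B3 = {b, c, e}
Tree: B1–B2, B2–B3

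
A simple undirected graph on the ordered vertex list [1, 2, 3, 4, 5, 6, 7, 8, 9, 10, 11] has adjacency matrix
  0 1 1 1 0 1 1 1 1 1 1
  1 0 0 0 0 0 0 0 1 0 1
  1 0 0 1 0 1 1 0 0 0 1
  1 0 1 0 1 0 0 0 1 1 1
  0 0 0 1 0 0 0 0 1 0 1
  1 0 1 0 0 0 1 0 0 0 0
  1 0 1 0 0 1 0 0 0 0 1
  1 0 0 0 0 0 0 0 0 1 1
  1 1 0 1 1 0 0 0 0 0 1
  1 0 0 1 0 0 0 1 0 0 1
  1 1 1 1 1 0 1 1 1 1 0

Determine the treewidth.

3

A width-3 tree decomposition is:
Bags: B1 = {1, 4, 10, 11}  B2 = {1, 4, 9, 11}  B3 = {1, 3, 4, 11}  B4 = {1, 3, 7, 11}  B5 = {1, 3, 6, 7}  B6 = {1, 2, 9, 11}  B7 = {4, 5, 9, 11}  B8 = {1, 8, 10, 11}
Tree: B1–B2, B1–B3, B3–B4, B4–B5, B2–B6, B2–B7, B1–B8
The largest bag has 4 vertices, giving width 3; this decomposition certifies tw(G) ≤ 3. Conversely, {1, 8, 10, 11} is a clique of size 4, and the vertices of any clique must share a bag in every tree decomposition; so some bag has ≥ 4 vertices and tw(G) ≥ 3. Hence tw(G) = 3 exactly.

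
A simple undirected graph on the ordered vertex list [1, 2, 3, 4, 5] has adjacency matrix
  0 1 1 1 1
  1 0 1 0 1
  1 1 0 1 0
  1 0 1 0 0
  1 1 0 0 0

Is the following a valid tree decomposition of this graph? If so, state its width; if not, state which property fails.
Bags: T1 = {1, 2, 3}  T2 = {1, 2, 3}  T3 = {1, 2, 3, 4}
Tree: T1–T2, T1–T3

A tree decomposition must satisfy three properties: every vertex lies in some bag; for every edge, both endpoints lie together in some bag; and for every vertex, the bags containing it form a connected subtree. Here vertex 5 appears in no bag, so the decomposition is invalid.

No — vertex 5 appears in no bag.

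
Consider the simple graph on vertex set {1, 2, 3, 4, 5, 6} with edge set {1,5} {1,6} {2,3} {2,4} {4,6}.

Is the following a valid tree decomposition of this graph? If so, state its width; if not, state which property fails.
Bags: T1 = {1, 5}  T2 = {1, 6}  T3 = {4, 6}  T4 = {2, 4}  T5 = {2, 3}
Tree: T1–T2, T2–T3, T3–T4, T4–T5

Yes; width 1.

Every vertex of G appears in some bag (union = {1, 2, 3, 4, 5, 6}); every edge is covered by a bag; and for each vertex v the set of bags containing v is connected in the bag tree. The decomposition is therefore valid. The largest bag has 2 vertices, so the width is 1.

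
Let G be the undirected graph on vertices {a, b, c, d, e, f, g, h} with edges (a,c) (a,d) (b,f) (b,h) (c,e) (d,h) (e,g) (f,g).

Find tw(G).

2

A width-2 tree decomposition is:
Bags: B1 = {e, f, g}  B2 = {c, e, f}  B3 = {a, c, f}  B4 = {a, d, f}  B5 = {d, f, h}  B6 = {b, f, h}
Tree: B1–B2, B2–B3, B3–B4, B4–B5, B5–B6
Each bag holds 3 vertices, so the decomposition has width 2, which upper-bounds the treewidth. The edges f–g–e–c–a–d–h–b–f form a cycle, so G is not a tree and its treewidth is at least 2. The upper and lower bounds meet at 2, so that is the treewidth.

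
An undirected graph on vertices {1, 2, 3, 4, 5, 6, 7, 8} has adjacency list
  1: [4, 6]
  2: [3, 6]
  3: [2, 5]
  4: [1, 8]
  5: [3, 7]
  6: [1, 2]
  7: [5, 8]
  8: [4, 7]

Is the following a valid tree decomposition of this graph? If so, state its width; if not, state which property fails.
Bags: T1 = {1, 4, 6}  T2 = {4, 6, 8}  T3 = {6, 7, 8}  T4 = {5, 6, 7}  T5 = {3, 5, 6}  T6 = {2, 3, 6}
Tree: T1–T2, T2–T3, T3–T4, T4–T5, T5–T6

Vertex coverage: the bags together contain {1, 2, 3, 4, 5, 6, 7, 8}, the full vertex set. Edge coverage: each edge of G has both endpoints in at least one bag. Running intersection: for every vertex, the bags containing it form a connected subtree. All three properties hold, so this is a valid tree decomposition of width max|bag| − 1 = 2, and hence tw(G) ≤ 2.

Yes; width 2.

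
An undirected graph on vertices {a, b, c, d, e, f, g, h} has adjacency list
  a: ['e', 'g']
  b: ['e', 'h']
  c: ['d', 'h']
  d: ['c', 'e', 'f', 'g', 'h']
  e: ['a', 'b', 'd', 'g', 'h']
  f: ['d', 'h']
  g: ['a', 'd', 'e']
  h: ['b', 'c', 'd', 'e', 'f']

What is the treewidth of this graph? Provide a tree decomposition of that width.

Treewidth 2.
Bags: B1 = {d, e, h}  B2 = {c, d, h}  B3 = {d, e, g}  B4 = {b, e, h}  B5 = {d, f, h}  B6 = {a, e, g}
Tree: B1–B2, B1–B3, B1–B4, B2–B5, B3–B6

The largest bag has 3 vertices, giving width 2; this decomposition certifies tw(G) ≤ 2. For the lower bound, the 3 vertices {d, e, g} are pairwise adjacent, and any tree decomposition puts a clique entirely inside one bag — forcing width ≥ 2. Therefore the treewidth is 2.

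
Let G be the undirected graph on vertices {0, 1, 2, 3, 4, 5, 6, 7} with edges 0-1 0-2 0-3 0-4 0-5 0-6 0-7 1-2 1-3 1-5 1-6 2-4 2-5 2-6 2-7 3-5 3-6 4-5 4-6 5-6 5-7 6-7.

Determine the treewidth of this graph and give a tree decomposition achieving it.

Treewidth 4.
One such decomposition:
Bags: B1 = {0, 1, 2, 5, 6}  B2 = {0, 2, 4, 5, 6}  B3 = {0, 2, 5, 6, 7}  B4 = {0, 1, 3, 5, 6}
Tree: B1–B2, B1–B3, B1–B4

The largest bag has 5 vertices, giving width 4; this decomposition certifies tw(G) ≤ 4. On the other hand G contains the 5-clique {0, 1, 2, 5, 6}. A clique must lie in a single bag of any decomposition, so no decomposition can have width below 4. Therefore the treewidth is 4.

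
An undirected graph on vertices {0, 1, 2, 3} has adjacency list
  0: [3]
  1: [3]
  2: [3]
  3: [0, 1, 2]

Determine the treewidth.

A width-1 tree decomposition is:
Bags: B1 = {0, 3}  B2 = {1, 3}  B3 = {2, 3}
Tree: B1–B2, B2–B3
The largest bag has 2 vertices, giving width 1; this decomposition certifies tw(G) ≤ 1. Any graph with an edge has treewidth ≥ 1, and G has the edge 3–0. Therefore the treewidth is 1.

1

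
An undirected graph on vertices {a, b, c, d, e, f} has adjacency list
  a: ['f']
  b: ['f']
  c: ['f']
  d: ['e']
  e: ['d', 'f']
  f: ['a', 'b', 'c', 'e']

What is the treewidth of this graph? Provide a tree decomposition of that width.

Treewidth 1.
One optimal decomposition is:
Bags: B1 = {e, f}  B2 = {d, e}  B3 = {a, f}  B4 = {c, f}  B5 = {b, f}
Tree: B1–B2, B1–B3, B1–B4, B1–B5

The largest bag has 2 vertices, giving width 1; this decomposition certifies tw(G) ≤ 1. Since G has at least one edge (e.g. f–e), it is not an edgeless graph, so tw(G) ≥ 1. Therefore the treewidth is 1.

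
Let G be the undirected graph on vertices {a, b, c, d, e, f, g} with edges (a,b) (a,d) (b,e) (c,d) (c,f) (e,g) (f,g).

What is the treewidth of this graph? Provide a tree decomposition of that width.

Each bag holds 3 vertices, so the decomposition has width 2, which upper-bounds the treewidth. For the lower bound, G contains the cycle g–e–b–a–d–c–f–g, so G is not a forest; only forests have treewidth ≤ 1, hence tw(G) ≥ 2. The upper and lower bounds meet at 2, so that is the treewidth.

Treewidth 2.
One optimal decomposition is:
Bags: B1 = {b, e, g}  B2 = {a, b, g}  B3 = {a, d, g}  B4 = {c, d, g}  B5 = {c, f, g}
Tree: B1–B2, B2–B3, B3–B4, B4–B5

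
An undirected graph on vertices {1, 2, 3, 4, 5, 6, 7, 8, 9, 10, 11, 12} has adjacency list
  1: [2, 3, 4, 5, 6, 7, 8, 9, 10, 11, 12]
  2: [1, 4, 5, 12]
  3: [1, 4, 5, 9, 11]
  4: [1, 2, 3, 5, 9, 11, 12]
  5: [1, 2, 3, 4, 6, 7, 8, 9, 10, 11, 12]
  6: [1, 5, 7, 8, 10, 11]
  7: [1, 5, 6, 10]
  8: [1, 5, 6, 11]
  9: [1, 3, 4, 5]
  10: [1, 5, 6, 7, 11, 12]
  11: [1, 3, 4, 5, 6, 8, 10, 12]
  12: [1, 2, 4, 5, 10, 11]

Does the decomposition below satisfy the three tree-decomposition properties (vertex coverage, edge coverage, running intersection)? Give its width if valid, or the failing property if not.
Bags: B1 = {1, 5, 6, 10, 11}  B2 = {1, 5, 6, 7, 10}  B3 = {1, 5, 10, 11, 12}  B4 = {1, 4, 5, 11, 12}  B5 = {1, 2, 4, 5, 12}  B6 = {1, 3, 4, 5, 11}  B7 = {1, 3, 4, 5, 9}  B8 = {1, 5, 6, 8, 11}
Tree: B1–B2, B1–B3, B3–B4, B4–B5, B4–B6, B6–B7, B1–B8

Yes; width 4.

Every vertex of G appears in some bag (union = {1, 2, 3, 4, 5, 6, 7, 8, 9, 10, 11, 12}); every edge is covered by a bag; and for each vertex v the set of bags containing v is connected in the bag tree. The decomposition is therefore valid. The largest bag has 5 vertices, so the width is 4.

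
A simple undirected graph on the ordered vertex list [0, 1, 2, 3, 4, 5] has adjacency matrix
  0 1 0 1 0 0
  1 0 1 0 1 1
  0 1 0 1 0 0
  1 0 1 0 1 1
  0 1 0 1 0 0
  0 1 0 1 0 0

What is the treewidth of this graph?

A width-2 tree decomposition is:
Bags: B1 = {0, 1, 3}  B2 = {1, 2, 3}  B3 = {1, 3, 4}  B4 = {1, 3, 5}
Tree: B1–B2, B2–B3, B3–B4
Each bag holds 3 vertices, so the decomposition has width 2, which upper-bounds the treewidth. Since 0–3–2–1–0 is a cycle in G, G is not acyclic. Forests are exactly the graphs of treewidth ≤ 1, so tw(G) ≥ 2. Therefore the treewidth is 2.

2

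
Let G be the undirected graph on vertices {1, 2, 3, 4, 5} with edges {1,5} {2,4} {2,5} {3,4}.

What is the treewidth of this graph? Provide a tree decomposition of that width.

The largest bag has 2 vertices, giving width 1; this decomposition certifies tw(G) ≤ 1. Since G has at least one edge (e.g. 1–5), it is not an edgeless graph, so tw(G) ≥ 1. Combining the bounds, tw(G) = 1.

Treewidth 1.
One such decomposition:
Bags: B1 = {1, 5}  B2 = {2, 5}  B3 = {2, 4}  B4 = {3, 4}
Tree: B1–B2, B2–B3, B3–B4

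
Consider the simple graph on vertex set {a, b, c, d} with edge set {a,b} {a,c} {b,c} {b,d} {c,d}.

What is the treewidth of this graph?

2

A width-2 tree decomposition is:
Bags: B1 = {a, b, c}  B2 = {b, c, d}
Tree: B1–B2
The largest bag has 3 vertices, giving width 2; this decomposition certifies tw(G) ≤ 2. Conversely, {b, c, d} is a clique of size 3, and the vertices of any clique must share a bag in every tree decomposition; so some bag has ≥ 3 vertices and tw(G) ≥ 2. Therefore the treewidth is 2.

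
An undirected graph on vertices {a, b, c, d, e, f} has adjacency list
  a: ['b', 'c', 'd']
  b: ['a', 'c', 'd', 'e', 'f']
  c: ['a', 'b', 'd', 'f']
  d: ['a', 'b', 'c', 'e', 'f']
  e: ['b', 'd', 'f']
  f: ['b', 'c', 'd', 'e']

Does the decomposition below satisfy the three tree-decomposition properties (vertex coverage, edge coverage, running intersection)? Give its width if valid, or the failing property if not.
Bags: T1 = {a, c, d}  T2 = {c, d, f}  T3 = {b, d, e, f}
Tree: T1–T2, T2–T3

A tree decomposition must satisfy three properties: every vertex lies in some bag; for every edge, both endpoints lie together in some bag; and for every vertex, the bags containing it form a connected subtree. Here edge (b,c) lies in no bag, so the decomposition is invalid.

No — edge (b,c) lies in no bag.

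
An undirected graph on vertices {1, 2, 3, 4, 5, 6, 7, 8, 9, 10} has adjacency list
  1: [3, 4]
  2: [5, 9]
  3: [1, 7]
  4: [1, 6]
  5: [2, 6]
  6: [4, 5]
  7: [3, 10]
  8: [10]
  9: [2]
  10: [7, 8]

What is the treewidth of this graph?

A width-1 tree decomposition is:
Bags: B1 = {8, 10}  B2 = {7, 10}  B3 = {3, 7}  B4 = {1, 3}  B5 = {1, 4}  B6 = {4, 6}  B7 = {5, 6}  B8 = {2, 5}  B9 = {2, 9}
Tree: B1–B2, B2–B3, B3–B4, B4–B5, B5–B6, B6–B7, B7–B8, B8–B9
Each bag holds 2 vertices, so the decomposition has width 1, which upper-bounds the treewidth. Any graph with an edge has treewidth ≥ 1, and G has the edge 8–10. Therefore the treewidth is 1.

1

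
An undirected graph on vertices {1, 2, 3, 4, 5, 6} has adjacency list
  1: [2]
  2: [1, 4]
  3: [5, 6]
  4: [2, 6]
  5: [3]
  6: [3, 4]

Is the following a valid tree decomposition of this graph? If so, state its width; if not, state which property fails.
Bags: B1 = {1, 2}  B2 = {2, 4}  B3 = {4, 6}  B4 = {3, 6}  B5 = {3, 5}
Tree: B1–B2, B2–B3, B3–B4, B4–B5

Vertex coverage: the bags together contain {1, 2, 3, 4, 5, 6}, the full vertex set. Edge coverage: each edge of G has both endpoints in at least one bag. Running intersection: for every vertex, the bags containing it form a connected subtree. All three properties hold, so this is a valid tree decomposition of width max|bag| − 1 = 1, and hence tw(G) ≤ 1.

Yes; width 1.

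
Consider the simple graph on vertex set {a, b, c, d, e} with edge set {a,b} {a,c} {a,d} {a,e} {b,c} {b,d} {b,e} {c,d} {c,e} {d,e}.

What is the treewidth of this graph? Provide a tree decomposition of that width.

Treewidth 4.
One such decomposition:
Bags: B1 = {a, b, c, d, e}
Tree: (single bag)

A single bag containing all 5 vertices is trivially a valid decomposition of width 4. On the other hand G contains the 5-clique {a, b, c, d, e}. A clique must lie in a single bag of any decomposition, so no decomposition can have width below 4. Combining the bounds, tw(G) = 4.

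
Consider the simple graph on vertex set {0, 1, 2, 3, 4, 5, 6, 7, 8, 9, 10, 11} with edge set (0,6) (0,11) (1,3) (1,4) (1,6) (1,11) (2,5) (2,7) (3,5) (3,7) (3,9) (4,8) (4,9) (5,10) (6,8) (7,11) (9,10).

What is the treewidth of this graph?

A width-3 tree decomposition is:
Bags: B1 = {2, 5, 9, 10}  B2 = {2, 3, 5, 9}  B3 = {2, 3, 7, 9}  B4 = {3, 4, 7, 9}  B5 = {1, 3, 4, 7}  B6 = {1, 4, 7, 11}  B7 = {1, 4, 8, 11}  B8 = {1, 6, 8, 11}  B9 = {0, 6, 8, 11}
Tree: B1–B2, B2–B3, B3–B4, B4–B5, B5–B6, B6–B7, B7–B8, B8–B9
The largest bag has 4 vertices, giving width 3; this decomposition certifies tw(G) ≤ 3. For the lower bound: the 4 vertex sets {2,5,10}, {9}, {3}, {1,4,7,11} are disjoint, each induces a connected subgraph, and every pair is joined by at least one edge of G. Contracting each set to a single vertex therefore yields K_{4} as a minor, and since treewidth is minor-monotone, tw(G) ≥ tw(K_{4}) = 3. Hence tw(G) = 3 exactly.

3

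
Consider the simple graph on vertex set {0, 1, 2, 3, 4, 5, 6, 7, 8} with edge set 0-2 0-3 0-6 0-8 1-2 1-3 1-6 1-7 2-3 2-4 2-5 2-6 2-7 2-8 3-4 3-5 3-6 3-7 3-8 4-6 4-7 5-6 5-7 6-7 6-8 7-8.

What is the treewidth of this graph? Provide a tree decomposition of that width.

Treewidth 4.
Bags: B1 = {2, 3, 5, 6, 7}  B2 = {2, 3, 4, 6, 7}  B3 = {2, 3, 6, 7, 8}  B4 = {1, 2, 3, 6, 7}  B5 = {0, 2, 3, 6, 8}
Tree: B1–B2, B2–B3, B3–B4, B3–B5

Every bag has size at most 5, so the width is 5 − 1 = 4 and tw(G) ≤ 4. On the other hand G contains the 5-clique {0, 2, 3, 6, 8}. A clique must lie in a single bag of any decomposition, so no decomposition can have width below 4. The upper and lower bounds meet at 4, so that is the treewidth.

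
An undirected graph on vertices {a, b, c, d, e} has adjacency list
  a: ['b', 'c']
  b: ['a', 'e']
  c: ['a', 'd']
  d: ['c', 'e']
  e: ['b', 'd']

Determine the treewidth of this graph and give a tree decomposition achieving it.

Each bag holds 3 vertices, so the decomposition has width 2, which upper-bounds the treewidth. The edges e–b–a–c–d–e form a cycle, so G is not a tree and its treewidth is at least 2. Therefore the treewidth is 2.

Treewidth 2.
Bags: B1 = {a, b, e}  B2 = {a, c, e}  B3 = {c, d, e}
Tree: B1–B2, B2–B3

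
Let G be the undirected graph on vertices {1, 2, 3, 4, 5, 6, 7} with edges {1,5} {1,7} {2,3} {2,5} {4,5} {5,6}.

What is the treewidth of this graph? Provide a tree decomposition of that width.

Each bag holds 2 vertices, so the decomposition has width 1, which upper-bounds the treewidth. G has an edge, so its treewidth is at least 1. Therefore the treewidth is 1.

Treewidth 1.
One such decomposition:
Bags: B1 = {2, 5}  B2 = {5, 6}  B3 = {4, 5}  B4 = {1, 5}  B5 = {2, 3}  B6 = {1, 7}
Tree: B1–B2, B2–B3, B1–B4, B1–B5, B4–B6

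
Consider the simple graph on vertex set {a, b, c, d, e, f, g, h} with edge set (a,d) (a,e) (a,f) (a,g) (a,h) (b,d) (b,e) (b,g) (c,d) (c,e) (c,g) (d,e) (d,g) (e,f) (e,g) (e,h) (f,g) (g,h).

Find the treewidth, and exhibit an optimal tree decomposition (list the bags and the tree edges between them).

Each bag holds 4 vertices, so the decomposition has width 3, which upper-bounds the treewidth. On the other hand G contains the 4-clique {c, d, e, g}. A clique must lie in a single bag of any decomposition, so no decomposition can have width below 3. Hence tw(G) = 3 exactly.

Treewidth 3.
One such decomposition:
Bags: B1 = {c, d, e, g}  B2 = {a, d, e, g}  B3 = {a, e, f, g}  B4 = {a, e, g, h}  B5 = {b, d, e, g}
Tree: B1–B2, B2–B3, B3–B4, B1–B5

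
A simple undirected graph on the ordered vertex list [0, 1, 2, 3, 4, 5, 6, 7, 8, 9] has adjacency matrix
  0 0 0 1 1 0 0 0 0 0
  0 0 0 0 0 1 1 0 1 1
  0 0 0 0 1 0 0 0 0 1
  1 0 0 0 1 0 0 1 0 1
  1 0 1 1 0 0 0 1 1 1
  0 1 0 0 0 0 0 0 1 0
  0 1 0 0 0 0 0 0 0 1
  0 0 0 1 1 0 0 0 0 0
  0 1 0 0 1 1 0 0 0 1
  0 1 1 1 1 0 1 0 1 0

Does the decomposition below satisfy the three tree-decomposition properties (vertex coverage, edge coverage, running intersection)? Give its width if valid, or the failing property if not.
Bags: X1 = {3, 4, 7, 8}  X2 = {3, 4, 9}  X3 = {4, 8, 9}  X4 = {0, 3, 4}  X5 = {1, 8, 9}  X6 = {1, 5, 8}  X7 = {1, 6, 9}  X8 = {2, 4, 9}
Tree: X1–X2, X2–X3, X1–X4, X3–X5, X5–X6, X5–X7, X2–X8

No — bags containing vertex 8 are not connected in the tree.

A tree decomposition must satisfy three properties: every vertex lies in some bag; for every edge, both endpoints lie together in some bag; and for every vertex, the bags containing it form a connected subtree. Here bags containing vertex 8 are not connected in the tree, so the decomposition is invalid.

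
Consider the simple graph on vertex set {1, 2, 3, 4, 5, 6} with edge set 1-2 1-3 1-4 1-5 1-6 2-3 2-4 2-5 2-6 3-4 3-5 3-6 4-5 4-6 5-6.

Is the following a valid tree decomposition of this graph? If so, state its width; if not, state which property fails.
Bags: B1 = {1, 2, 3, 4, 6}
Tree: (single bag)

A tree decomposition must satisfy three properties: every vertex lies in some bag; for every edge, both endpoints lie together in some bag; and for every vertex, the bags containing it form a connected subtree. Here vertex 5 appears in no bag, so the decomposition is invalid.

No — vertex 5 appears in no bag.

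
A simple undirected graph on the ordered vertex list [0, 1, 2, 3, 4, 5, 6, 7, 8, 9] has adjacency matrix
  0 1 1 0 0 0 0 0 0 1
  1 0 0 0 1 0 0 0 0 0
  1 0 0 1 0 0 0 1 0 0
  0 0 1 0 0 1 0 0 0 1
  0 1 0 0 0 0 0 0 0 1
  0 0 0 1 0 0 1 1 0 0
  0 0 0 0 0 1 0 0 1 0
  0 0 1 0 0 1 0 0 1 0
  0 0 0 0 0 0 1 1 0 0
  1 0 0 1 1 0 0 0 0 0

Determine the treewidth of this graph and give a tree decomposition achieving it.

Treewidth 2.
Bags: B1 = {5, 6, 8}  B2 = {5, 7, 8}  B3 = {3, 5, 7}  B4 = {2, 3, 7}  B5 = {2, 3, 9}  B6 = {0, 2, 9}  B7 = {0, 4, 9}  B8 = {0, 1, 4}
Tree: B1–B2, B2–B3, B3–B4, B4–B5, B5–B6, B6–B7, B7–B8

Each bag holds 3 vertices, so the decomposition has width 2, which upper-bounds the treewidth. The edges 6–8–7–5–6 form a cycle, so G is not a tree and its treewidth is at least 2. Hence tw(G) = 2 exactly.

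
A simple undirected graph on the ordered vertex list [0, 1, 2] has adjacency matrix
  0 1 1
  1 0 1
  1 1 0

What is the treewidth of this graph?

2

A width-2 tree decomposition is:
Bags: B1 = {0, 1, 2}
Tree: (single bag)
With just one bag of size 3, the width is 3 − 1 = 2, so tw(G) ≤ 2. On the other hand G contains the 3-clique {0, 1, 2}. A clique must lie in a single bag of any decomposition, so no decomposition can have width below 2. Combining the bounds, tw(G) = 2.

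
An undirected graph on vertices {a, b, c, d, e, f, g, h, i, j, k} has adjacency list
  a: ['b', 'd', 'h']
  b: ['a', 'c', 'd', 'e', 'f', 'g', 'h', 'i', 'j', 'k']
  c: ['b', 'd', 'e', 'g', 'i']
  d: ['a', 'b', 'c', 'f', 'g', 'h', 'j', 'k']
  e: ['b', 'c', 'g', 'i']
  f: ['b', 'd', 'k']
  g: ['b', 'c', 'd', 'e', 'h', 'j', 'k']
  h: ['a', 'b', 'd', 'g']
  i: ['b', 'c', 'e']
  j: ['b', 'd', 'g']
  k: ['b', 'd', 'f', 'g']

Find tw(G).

A width-3 tree decomposition is:
Bags: B1 = {b, d, g, h}  B2 = {b, d, g, k}  B3 = {b, c, d, g}  B4 = {b, c, e, g}  B5 = {b, d, g, j}  B6 = {b, d, f, k}  B7 = {a, b, d, h}  B8 = {b, c, e, i}
Tree: B1–B2, B1–B3, B3–B4, B3–B5, B2–B6, B1–B7, B4–B8
Each bag holds 4 vertices, so the decomposition has width 3, which upper-bounds the treewidth. Conversely, {b, d, g, j} is a clique of size 4, and the vertices of any clique must share a bag in every tree decomposition; so some bag has ≥ 4 vertices and tw(G) ≥ 3. Hence tw(G) = 3 exactly.

3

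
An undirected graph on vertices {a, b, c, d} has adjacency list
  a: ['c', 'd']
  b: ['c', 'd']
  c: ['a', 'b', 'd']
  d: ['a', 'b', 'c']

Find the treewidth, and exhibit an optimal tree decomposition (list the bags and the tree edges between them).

Treewidth 2.
One optimal decomposition is:
Bags: B1 = {a, c, d}  B2 = {b, c, d}
Tree: B1–B2

Every bag has size at most 3, so the width is 3 − 1 = 2 and tw(G) ≤ 2. For the lower bound, the 3 vertices {a, c, d} are pairwise adjacent, and any tree decomposition puts a clique entirely inside one bag — forcing width ≥ 2. Therefore the treewidth is 2.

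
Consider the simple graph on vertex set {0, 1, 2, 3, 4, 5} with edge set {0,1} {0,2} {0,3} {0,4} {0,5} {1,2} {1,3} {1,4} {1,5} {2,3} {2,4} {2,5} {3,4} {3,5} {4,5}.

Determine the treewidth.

5

A width-5 tree decomposition is:
Bags: B1 = {0, 1, 2, 3, 4, 5}
Tree: (single bag)
A single bag containing all 6 vertices is trivially a valid decomposition of width 5. Conversely, {0, 1, 2, 3, 4, 5} is a clique of size 6, and the vertices of any clique must share a bag in every tree decomposition; so some bag has ≥ 6 vertices and tw(G) ≥ 5. Therefore the treewidth is 5.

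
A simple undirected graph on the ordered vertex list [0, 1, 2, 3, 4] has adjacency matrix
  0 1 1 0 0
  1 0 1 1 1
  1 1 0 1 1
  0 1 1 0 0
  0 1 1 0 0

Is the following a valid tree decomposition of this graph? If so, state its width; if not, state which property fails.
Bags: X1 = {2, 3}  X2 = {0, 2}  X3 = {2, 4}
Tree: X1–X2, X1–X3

No — vertex 1 appears in no bag.

A tree decomposition must satisfy three properties: every vertex lies in some bag; for every edge, both endpoints lie together in some bag; and for every vertex, the bags containing it form a connected subtree. Here vertex 1 appears in no bag, so the decomposition is invalid.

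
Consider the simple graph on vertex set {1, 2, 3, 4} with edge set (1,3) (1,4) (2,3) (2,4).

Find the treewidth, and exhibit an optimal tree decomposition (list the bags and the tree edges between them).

Treewidth 2.
One such decomposition:
Bags: B1 = {1, 2, 3}  B2 = {1, 2, 4}
Tree: B1–B2

Each bag holds 3 vertices, so the decomposition has width 2, which upper-bounds the treewidth. The edges 2–3–1–4–2 form a cycle, so G is not a tree and its treewidth is at least 2. Combining the bounds, tw(G) = 2.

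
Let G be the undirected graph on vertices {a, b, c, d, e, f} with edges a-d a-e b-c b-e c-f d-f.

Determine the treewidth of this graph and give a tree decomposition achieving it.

Every bag has size at most 3, so the width is 3 − 1 = 2 and tw(G) ≤ 2. For the lower bound, G contains the cycle b–e–a–d–f–c–b, so G is not a forest; only forests have treewidth ≤ 1, hence tw(G) ≥ 2. The upper and lower bounds meet at 2, so that is the treewidth.

Treewidth 2.
One such decomposition:
Bags: B1 = {a, b, e}  B2 = {a, b, d}  B3 = {b, d, f}  B4 = {b, c, f}
Tree: B1–B2, B2–B3, B3–B4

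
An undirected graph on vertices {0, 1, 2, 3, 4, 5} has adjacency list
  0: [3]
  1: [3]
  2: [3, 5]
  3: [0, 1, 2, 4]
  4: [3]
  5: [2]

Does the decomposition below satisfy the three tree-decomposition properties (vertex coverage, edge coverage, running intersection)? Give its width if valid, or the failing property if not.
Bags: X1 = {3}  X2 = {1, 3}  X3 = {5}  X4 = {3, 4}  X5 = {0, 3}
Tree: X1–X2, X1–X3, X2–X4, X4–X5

A tree decomposition must satisfy three properties: every vertex lies in some bag; for every edge, both endpoints lie together in some bag; and for every vertex, the bags containing it form a connected subtree. Here vertex 2 appears in no bag, so the decomposition is invalid.

No — vertex 2 appears in no bag.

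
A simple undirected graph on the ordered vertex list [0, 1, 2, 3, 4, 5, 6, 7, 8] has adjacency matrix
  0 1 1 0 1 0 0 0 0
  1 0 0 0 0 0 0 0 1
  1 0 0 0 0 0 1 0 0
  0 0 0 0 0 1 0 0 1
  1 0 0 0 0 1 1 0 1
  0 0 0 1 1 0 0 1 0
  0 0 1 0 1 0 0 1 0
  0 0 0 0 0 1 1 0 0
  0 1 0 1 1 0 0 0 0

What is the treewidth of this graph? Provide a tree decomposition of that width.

The largest bag has 4 vertices, giving width 3; this decomposition certifies tw(G) ≤ 3. For the lower bound: the 4 vertex sets {0,1,2}, {6}, {4}, {3,5,7,8} are disjoint, each induces a connected subgraph, and every pair is joined by at least one edge of G. Contracting each set to a single vertex therefore yields K_{4} as a minor, and since treewidth is minor-monotone, tw(G) ≥ tw(K_{4}) = 3. Hence tw(G) = 3 exactly.

Treewidth 3.
Bags: B1 = {0, 1, 2, 6}  B2 = {0, 1, 4, 6}  B3 = {1, 4, 6, 8}  B4 = {4, 6, 7, 8}  B5 = {4, 5, 7, 8}  B6 = {3, 5, 7, 8}
Tree: B1–B2, B2–B3, B3–B4, B4–B5, B5–B6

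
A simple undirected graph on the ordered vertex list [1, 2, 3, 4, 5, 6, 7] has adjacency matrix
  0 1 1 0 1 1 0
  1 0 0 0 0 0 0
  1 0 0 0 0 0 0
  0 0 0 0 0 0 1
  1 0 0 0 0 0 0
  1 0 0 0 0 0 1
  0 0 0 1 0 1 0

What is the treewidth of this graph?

A width-1 tree decomposition is:
Bags: B1 = {6, 7}  B2 = {1, 6}  B3 = {1, 3}  B4 = {1, 5}  B5 = {1, 2}  B6 = {4, 7}
Tree: B1–B2, B2–B3, B3–B4, B2–B5, B1–B6
The largest bag has 2 vertices, giving width 1; this decomposition certifies tw(G) ≤ 1. G has an edge, so its treewidth is at least 1. The upper and lower bounds meet at 1, so that is the treewidth.

1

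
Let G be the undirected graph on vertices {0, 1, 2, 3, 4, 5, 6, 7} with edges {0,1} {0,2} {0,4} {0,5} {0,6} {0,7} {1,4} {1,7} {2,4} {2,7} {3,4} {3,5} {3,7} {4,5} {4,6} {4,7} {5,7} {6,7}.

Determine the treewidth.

3

A width-3 tree decomposition is:
Bags: B1 = {0, 4, 5, 7}  B2 = {0, 4, 6, 7}  B3 = {0, 1, 4, 7}  B4 = {0, 2, 4, 7}  B5 = {3, 4, 5, 7}
Tree: B1–B2, B1–B3, B3–B4, B1–B5
The largest bag has 4 vertices, giving width 3; this decomposition certifies tw(G) ≤ 3. Conversely, {0, 1, 4, 7} is a clique of size 4, and the vertices of any clique must share a bag in every tree decomposition; so some bag has ≥ 4 vertices and tw(G) ≥ 3. The upper and lower bounds meet at 3, so that is the treewidth.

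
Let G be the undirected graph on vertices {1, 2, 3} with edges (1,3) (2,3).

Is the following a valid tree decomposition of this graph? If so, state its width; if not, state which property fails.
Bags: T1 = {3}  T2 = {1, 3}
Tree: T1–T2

A tree decomposition must satisfy three properties: every vertex lies in some bag; for every edge, both endpoints lie together in some bag; and for every vertex, the bags containing it form a connected subtree. Here vertex 2 appears in no bag, so the decomposition is invalid.

No — vertex 2 appears in no bag.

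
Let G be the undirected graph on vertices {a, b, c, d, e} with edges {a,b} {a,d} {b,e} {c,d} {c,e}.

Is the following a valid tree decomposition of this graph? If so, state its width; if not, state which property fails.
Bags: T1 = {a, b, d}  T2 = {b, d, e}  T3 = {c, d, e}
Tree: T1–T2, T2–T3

Yes; width 2.

Every vertex of G appears in some bag (union = {a, b, c, d, e}); every edge is covered by a bag; and for each vertex v the set of bags containing v is connected in the bag tree. The decomposition is therefore valid. The largest bag has 3 vertices, so the width is 2.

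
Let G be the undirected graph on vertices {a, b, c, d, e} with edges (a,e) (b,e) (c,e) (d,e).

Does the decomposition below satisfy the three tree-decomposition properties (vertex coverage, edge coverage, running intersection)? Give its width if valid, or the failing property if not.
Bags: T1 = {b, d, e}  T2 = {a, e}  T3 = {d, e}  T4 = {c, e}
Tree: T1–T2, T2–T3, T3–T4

No — bags containing vertex d are not connected in the tree.

A tree decomposition must satisfy three properties: every vertex lies in some bag; for every edge, both endpoints lie together in some bag; and for every vertex, the bags containing it form a connected subtree. Here bags containing vertex d are not connected in the tree, so the decomposition is invalid.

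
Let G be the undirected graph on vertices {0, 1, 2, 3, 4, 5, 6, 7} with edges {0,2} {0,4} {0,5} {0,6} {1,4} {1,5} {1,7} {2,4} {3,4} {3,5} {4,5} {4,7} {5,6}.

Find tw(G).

A width-2 tree decomposition is:
Bags: B1 = {0, 4, 5}  B2 = {1, 4, 5}  B3 = {3, 4, 5}  B4 = {1, 4, 7}  B5 = {0, 2, 4}  B6 = {0, 5, 6}
Tree: B1–B2, B1–B3, B2–B4, B1–B5, B1–B6
Every bag has size at most 3, so the width is 3 − 1 = 2 and tw(G) ≤ 2. For the lower bound, the 3 vertices {0, 2, 4} are pairwise adjacent, and any tree decomposition puts a clique entirely inside one bag — forcing width ≥ 2. Therefore the treewidth is 2.

2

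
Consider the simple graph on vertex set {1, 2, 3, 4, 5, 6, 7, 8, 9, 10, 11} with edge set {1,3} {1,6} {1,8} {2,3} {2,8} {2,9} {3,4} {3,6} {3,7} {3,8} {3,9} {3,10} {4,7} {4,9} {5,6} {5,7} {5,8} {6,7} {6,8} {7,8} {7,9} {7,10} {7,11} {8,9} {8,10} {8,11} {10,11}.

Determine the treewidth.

A width-3 tree decomposition is:
Bags: B1 = {3, 7, 8, 10}  B2 = {3, 6, 7, 8}  B3 = {3, 7, 8, 9}  B4 = {1, 3, 6, 8}  B5 = {2, 3, 8, 9}  B6 = {3, 4, 7, 9}  B7 = {7, 8, 10, 11}  B8 = {5, 6, 7, 8}
Tree: B1–B2, B1–B3, B2–B4, B3–B5, B3–B6, B1–B7, B2–B8
The largest bag has 4 vertices, giving width 3; this decomposition certifies tw(G) ≤ 3. On the other hand G contains the 4-clique {7, 8, 10, 11}. A clique must lie in a single bag of any decomposition, so no decomposition can have width below 3. Combining the bounds, tw(G) = 3.

3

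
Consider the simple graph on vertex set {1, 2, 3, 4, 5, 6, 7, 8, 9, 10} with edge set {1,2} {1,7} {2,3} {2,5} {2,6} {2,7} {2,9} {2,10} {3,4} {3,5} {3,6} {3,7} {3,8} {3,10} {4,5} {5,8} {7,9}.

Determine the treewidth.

A width-2 tree decomposition is:
Bags: B1 = {3, 5, 8}  B2 = {2, 3, 5}  B3 = {2, 3, 10}  B4 = {2, 3, 7}  B5 = {2, 3, 6}  B6 = {1, 2, 7}  B7 = {2, 7, 9}  B8 = {3, 4, 5}
Tree: B1–B2, B2–B3, B2–B4, B2–B5, B4–B6, B6–B7, B2–B8
Each bag holds 3 vertices, so the decomposition has width 2, which upper-bounds the treewidth. For the lower bound, the 3 vertices {3, 5, 8} are pairwise adjacent, and any tree decomposition puts a clique entirely inside one bag — forcing width ≥ 2. Therefore the treewidth is 2.

2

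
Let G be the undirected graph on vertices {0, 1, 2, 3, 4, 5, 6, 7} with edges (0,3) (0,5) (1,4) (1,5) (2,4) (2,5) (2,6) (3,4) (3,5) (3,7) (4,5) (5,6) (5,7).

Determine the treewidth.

A width-2 tree decomposition is:
Bags: B1 = {3, 4, 5}  B2 = {3, 5, 7}  B3 = {0, 3, 5}  B4 = {1, 4, 5}  B5 = {2, 4, 5}  B6 = {2, 5, 6}
Tree: B1–B2, B1–B3, B1–B4, B4–B5, B5–B6
Each bag holds 3 vertices, so the decomposition has width 2, which upper-bounds the treewidth. On the other hand G contains the 3-clique {1, 4, 5}. A clique must lie in a single bag of any decomposition, so no decomposition can have width below 2. The upper and lower bounds meet at 2, so that is the treewidth.

2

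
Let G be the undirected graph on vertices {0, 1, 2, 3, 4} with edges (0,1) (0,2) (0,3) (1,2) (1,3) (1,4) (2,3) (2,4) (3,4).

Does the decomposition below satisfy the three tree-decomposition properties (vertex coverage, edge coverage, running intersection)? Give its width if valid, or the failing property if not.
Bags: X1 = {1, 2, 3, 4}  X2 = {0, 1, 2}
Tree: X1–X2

A tree decomposition must satisfy three properties: every vertex lies in some bag; for every edge, both endpoints lie together in some bag; and for every vertex, the bags containing it form a connected subtree. Here edge (3,0) lies in no bag, so the decomposition is invalid.

No — edge (3,0) lies in no bag.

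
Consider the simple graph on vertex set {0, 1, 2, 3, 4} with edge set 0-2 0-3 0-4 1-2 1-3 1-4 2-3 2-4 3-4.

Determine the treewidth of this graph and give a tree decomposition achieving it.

Each bag holds 4 vertices, so the decomposition has width 3, which upper-bounds the treewidth. Conversely, {0, 2, 3, 4} is a clique of size 4, and the vertices of any clique must share a bag in every tree decomposition; so some bag has ≥ 4 vertices and tw(G) ≥ 3. The upper and lower bounds meet at 3, so that is the treewidth.

Treewidth 3.
One such decomposition:
Bags: B1 = {0, 2, 3, 4}  B2 = {1, 2, 3, 4}
Tree: B1–B2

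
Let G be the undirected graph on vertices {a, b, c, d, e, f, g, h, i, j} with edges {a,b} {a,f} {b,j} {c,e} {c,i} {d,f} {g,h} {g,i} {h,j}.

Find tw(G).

A width-1 tree decomposition is:
Bags: B1 = {d, f}  B2 = {a, f}  B3 = {a, b}  B4 = {b, j}  B5 = {h, j}  B6 = {g, h}  B7 = {g, i}  B8 = {c, i}  B9 = {c, e}
Tree: B1–B2, B2–B3, B3–B4, B4–B5, B5–B6, B6–B7, B7–B8, B8–B9
Every bag has size at most 2, so the width is 2 − 1 = 1 and tw(G) ≤ 1. Any graph with an edge has treewidth ≥ 1, and G has the edge d–f. Combining the bounds, tw(G) = 1.

1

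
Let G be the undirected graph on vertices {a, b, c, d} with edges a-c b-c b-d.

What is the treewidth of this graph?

1

A width-1 tree decomposition is:
Bags: B1 = {b, d}  B2 = {b, c}  B3 = {a, c}
Tree: B1–B2, B2–B3
Every bag has size at most 2, so the width is 2 − 1 = 1 and tw(G) ≤ 1. Any graph with an edge has treewidth ≥ 1, and G has the edge d–b. Combining the bounds, tw(G) = 1.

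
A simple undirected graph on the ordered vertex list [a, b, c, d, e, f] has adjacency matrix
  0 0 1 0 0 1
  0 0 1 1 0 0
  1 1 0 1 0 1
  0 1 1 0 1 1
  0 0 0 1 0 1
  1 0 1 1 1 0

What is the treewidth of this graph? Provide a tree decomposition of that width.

Treewidth 2.
One such decomposition:
Bags: B1 = {c, d, f}  B2 = {b, c, d}  B3 = {d, e, f}  B4 = {a, c, f}
Tree: B1–B2, B1–B3, B1–B4

Each bag holds 3 vertices, so the decomposition has width 2, which upper-bounds the treewidth. For the lower bound, the 3 vertices {d, e, f} are pairwise adjacent, and any tree decomposition puts a clique entirely inside one bag — forcing width ≥ 2. Combining the bounds, tw(G) = 2.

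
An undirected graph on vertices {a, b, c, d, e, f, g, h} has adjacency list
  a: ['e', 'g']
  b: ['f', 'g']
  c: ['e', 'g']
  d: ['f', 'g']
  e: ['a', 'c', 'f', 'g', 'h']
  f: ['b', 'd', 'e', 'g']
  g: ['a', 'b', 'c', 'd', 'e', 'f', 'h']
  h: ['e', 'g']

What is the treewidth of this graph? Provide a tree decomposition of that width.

Treewidth 2.
Bags: B1 = {e, f, g}  B2 = {c, e, g}  B3 = {d, f, g}  B4 = {a, e, g}  B5 = {b, f, g}  B6 = {e, g, h}
Tree: B1–B2, B1–B3, B2–B4, B3–B5, B2–B6

Each bag holds 3 vertices, so the decomposition has width 2, which upper-bounds the treewidth. Conversely, {d, f, g} is a clique of size 3, and the vertices of any clique must share a bag in every tree decomposition; so some bag has ≥ 3 vertices and tw(G) ≥ 2. Therefore the treewidth is 2.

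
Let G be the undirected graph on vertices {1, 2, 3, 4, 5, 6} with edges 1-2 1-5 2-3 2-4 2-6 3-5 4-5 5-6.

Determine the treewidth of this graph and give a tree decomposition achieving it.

Treewidth 2.
One such decomposition:
Bags: B1 = {1, 2, 5}  B2 = {2, 5, 6}  B3 = {2, 4, 5}  B4 = {2, 3, 5}
Tree: B1–B2, B2–B3, B3–B4

Every bag has size at most 3, so the width is 3 − 1 = 2 and tw(G) ≤ 2. For the lower bound, G contains the cycle 1–5–6–2–1, so G is not a forest; only forests have treewidth ≤ 1, hence tw(G) ≥ 2. The upper and lower bounds meet at 2, so that is the treewidth.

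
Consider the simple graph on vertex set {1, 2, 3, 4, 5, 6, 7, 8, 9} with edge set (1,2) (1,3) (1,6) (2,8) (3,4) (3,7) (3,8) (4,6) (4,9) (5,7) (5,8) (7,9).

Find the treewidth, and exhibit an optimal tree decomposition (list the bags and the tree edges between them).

Every bag has size at most 4, so the width is 4 − 1 = 3 and tw(G) ≤ 3. For the lower bound: the 4 vertex sets {2,5,8}, {1}, {3}, {4,6,7,9} are disjoint, each induces a connected subgraph, and every pair is joined by at least one edge of G. Contracting each set to a single vertex therefore yields K_{4} as a minor, and since treewidth is minor-monotone, tw(G) ≥ tw(K_{4}) = 3. Therefore the treewidth is 3.

Treewidth 3.
One such decomposition:
Bags: B1 = {1, 2, 5, 8}  B2 = {1, 3, 5, 8}  B3 = {1, 3, 5, 7}  B4 = {1, 3, 6, 7}  B5 = {3, 4, 6, 7}  B6 = {4, 6, 7, 9}
Tree: B1–B2, B2–B3, B3–B4, B4–B5, B5–B6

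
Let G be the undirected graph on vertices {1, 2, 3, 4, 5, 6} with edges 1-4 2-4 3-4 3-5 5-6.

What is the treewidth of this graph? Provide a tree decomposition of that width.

Treewidth 1.
Bags: B1 = {3, 5}  B2 = {5, 6}  B3 = {3, 4}  B4 = {2, 4}  B5 = {1, 4}
Tree: B1–B2, B1–B3, B3–B4, B3–B5

Each bag holds 2 vertices, so the decomposition has width 1, which upper-bounds the treewidth. Any graph with an edge has treewidth ≥ 1, and G has the edge 5–3. Hence tw(G) = 1 exactly.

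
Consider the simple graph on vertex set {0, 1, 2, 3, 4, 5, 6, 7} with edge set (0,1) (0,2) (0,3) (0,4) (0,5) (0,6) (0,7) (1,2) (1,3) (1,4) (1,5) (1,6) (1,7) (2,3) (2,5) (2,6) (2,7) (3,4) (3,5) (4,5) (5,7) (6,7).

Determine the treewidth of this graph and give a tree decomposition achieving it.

Treewidth 4.
One such decomposition:
Bags: B1 = {0, 1, 2, 5, 7}  B2 = {0, 1, 2, 6, 7}  B3 = {0, 1, 2, 3, 5}  B4 = {0, 1, 3, 4, 5}
Tree: B1–B2, B1–B3, B3–B4

Each bag holds 5 vertices, so the decomposition has width 4, which upper-bounds the treewidth. On the other hand G contains the 5-clique {0, 1, 2, 3, 5}. A clique must lie in a single bag of any decomposition, so no decomposition can have width below 4. The upper and lower bounds meet at 4, so that is the treewidth.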